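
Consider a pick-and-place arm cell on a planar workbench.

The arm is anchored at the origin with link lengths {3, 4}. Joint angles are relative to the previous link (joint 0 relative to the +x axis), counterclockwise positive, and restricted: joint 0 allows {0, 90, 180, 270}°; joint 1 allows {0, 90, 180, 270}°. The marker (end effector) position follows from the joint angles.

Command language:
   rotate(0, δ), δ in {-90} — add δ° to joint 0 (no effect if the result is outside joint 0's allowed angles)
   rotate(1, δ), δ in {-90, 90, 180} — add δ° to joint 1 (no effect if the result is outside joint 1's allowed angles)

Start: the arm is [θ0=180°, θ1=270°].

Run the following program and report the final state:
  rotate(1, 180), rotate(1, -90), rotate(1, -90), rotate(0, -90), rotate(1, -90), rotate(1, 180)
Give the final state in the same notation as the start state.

initial: [θ0=180°, θ1=270°]
t=1 rotate(1, 180) ⇒ [θ0=180°, θ1=90°]
t=2 rotate(1, -90) ⇒ [θ0=180°, θ1=0°]
t=3 rotate(1, -90) ⇒ [θ0=180°, θ1=270°]
t=4 rotate(0, -90) ⇒ [θ0=90°, θ1=270°]
t=5 rotate(1, -90) ⇒ [θ0=90°, θ1=180°]
t=6 rotate(1, 180) ⇒ [θ0=90°, θ1=0°]

[θ0=90°, θ1=0°]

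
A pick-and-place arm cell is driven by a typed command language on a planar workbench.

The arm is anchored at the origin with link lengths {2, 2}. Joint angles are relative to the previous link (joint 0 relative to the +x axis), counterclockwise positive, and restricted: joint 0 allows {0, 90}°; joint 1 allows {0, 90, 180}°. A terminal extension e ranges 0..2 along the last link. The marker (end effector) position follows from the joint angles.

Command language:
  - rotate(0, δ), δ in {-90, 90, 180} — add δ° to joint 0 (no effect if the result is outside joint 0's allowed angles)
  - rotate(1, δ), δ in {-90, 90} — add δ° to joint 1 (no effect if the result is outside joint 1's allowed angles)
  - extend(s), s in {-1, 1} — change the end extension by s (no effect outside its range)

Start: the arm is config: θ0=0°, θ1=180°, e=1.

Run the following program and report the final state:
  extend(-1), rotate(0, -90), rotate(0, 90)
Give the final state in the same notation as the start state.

config: θ0=90°, θ1=180°, e=0

t0: config: θ0=0°, θ1=180°, e=1
step 1 (extend(-1)): config: θ0=0°, θ1=180°, e=0
step 2 (rotate(0, -90)): config: θ0=0°, θ1=180°, e=0
step 3 (rotate(0, 90)): config: θ0=90°, θ1=180°, e=0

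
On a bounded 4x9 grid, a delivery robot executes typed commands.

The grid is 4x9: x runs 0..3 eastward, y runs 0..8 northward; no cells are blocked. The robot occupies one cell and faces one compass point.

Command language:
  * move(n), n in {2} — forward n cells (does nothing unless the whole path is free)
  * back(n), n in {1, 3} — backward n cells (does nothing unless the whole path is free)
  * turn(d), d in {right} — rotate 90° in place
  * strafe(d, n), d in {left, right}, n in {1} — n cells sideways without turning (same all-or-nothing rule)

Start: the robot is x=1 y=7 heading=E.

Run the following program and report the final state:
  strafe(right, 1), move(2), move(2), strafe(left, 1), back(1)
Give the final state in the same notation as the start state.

x=2 y=7 heading=E

from: x=1 y=7 heading=E
[1] after strafe(right, 1): x=1 y=6 heading=E
[2] after move(2): x=3 y=6 heading=E
[3] after move(2): x=3 y=6 heading=E
[4] after strafe(left, 1): x=3 y=7 heading=E
[5] after back(1): x=2 y=7 heading=E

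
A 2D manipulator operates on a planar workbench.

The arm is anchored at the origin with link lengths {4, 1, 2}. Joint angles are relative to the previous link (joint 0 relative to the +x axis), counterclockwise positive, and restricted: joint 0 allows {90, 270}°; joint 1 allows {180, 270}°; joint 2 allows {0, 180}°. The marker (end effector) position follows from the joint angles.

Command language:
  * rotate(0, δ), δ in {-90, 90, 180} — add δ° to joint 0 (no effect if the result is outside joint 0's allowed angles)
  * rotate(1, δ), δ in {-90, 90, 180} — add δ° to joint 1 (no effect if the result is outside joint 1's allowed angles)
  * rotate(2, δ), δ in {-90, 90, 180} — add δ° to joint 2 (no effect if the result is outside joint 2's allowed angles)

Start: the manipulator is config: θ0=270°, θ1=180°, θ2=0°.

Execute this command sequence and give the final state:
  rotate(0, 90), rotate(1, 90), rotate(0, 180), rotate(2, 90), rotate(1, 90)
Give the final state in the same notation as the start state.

start: config: θ0=270°, θ1=180°, θ2=0°
1. rotate(0, 90) → config: θ0=270°, θ1=180°, θ2=0°
2. rotate(1, 90) → config: θ0=270°, θ1=270°, θ2=0°
3. rotate(0, 180) → config: θ0=90°, θ1=270°, θ2=0°
4. rotate(2, 90) → config: θ0=90°, θ1=270°, θ2=0°
5. rotate(1, 90) → config: θ0=90°, θ1=270°, θ2=0°

config: θ0=90°, θ1=270°, θ2=0°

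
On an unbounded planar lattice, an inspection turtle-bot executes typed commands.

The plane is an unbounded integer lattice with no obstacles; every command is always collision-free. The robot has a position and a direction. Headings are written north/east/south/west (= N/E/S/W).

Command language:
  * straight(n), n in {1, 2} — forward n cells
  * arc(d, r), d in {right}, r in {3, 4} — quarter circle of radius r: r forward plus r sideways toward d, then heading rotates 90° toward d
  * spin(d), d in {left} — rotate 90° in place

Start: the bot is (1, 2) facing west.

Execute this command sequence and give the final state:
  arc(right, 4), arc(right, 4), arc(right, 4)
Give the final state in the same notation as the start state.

(5, 6) facing south

start: (1, 2) facing west
[1] after arc(right, 4): (-3, 6) facing north
[2] after arc(right, 4): (1, 10) facing east
[3] after arc(right, 4): (5, 6) facing south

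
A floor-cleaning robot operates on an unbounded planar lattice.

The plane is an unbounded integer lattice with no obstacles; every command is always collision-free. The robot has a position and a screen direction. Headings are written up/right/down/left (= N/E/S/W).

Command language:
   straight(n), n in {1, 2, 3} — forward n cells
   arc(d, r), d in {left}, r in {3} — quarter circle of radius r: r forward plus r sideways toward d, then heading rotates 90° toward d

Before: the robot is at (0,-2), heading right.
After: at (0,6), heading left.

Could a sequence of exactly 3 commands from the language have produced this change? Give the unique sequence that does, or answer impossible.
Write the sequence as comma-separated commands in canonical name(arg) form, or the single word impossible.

arc(left, 3), straight(2), arc(left, 3)

key: position moved to (0,6) AND the heading swung to W — translation plus rotation needed
initial: at (0,-2), heading right
step 1 (arc(left, 3)): at (3,1), heading up
step 2 (straight(2)): at (3,3), heading up
step 3 (arc(left, 3)): at (0,6), heading left
no other 3-command option fits: unique.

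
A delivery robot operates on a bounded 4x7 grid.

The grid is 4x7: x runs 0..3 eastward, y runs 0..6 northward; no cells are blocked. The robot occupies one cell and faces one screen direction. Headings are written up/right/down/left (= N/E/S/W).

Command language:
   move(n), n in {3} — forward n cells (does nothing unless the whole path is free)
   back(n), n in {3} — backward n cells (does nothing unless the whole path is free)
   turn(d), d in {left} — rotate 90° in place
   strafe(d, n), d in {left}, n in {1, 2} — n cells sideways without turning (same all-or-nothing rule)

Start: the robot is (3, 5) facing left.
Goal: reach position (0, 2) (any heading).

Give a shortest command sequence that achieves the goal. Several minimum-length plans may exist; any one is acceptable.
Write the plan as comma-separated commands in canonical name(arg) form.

strafe(left, 2), strafe(left, 1), move(3)

initial: (3, 5) facing left
[1] after strafe(left, 2): (3, 3) facing left
[2] after strafe(left, 1): (3, 2) facing left
[3] after move(3): (0, 2) facing left
shorter routes all fall short; 3 is best.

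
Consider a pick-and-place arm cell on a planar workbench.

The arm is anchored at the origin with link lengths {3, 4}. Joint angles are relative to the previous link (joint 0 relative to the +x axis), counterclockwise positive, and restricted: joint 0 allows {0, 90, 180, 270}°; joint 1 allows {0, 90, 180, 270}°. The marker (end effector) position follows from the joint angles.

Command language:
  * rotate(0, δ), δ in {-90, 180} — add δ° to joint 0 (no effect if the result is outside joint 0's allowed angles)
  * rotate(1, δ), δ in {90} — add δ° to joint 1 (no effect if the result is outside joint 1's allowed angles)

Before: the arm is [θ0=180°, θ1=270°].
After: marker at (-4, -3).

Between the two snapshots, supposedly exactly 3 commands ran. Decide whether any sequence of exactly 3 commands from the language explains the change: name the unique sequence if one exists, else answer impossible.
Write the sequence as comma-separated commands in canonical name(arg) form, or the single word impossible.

rotate(0, -90), rotate(0, -90), rotate(0, -90)

begin: [θ0=180°, θ1=270°]
[1] after rotate(0, -90): [θ0=90°, θ1=270°]
[2] after rotate(0, -90): [θ0=0°, θ1=270°]
[3] after rotate(0, -90): [θ0=270°, θ1=270°]
all 27 alternatives checked — unique.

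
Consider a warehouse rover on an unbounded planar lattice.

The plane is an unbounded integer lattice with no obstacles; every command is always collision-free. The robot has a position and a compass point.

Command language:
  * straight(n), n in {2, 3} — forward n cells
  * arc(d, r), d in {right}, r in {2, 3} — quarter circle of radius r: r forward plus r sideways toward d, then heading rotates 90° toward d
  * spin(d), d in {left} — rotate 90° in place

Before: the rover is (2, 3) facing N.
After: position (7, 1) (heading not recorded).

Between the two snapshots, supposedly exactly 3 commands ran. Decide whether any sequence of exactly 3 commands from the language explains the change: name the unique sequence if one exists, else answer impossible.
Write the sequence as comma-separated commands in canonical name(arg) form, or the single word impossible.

arc(right, 3), arc(right, 2), straight(3)

key: order matters: swapping arc(right, 3) and straight(3) lands elsewhere
start: (2, 3) facing N
[1] after arc(right, 3): (5, 6) facing E
[2] after arc(right, 2): (7, 4) facing S
[3] after straight(3): (7, 1) facing S
all 125 alternatives checked — unique.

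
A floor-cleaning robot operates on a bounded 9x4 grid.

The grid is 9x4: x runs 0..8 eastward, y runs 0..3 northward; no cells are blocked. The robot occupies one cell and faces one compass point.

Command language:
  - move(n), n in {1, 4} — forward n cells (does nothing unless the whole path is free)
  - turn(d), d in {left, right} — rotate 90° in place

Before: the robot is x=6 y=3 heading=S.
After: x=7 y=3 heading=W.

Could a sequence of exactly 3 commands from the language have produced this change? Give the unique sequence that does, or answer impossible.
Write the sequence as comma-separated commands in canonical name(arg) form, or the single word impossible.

impossible

every 3-command combo misses the target.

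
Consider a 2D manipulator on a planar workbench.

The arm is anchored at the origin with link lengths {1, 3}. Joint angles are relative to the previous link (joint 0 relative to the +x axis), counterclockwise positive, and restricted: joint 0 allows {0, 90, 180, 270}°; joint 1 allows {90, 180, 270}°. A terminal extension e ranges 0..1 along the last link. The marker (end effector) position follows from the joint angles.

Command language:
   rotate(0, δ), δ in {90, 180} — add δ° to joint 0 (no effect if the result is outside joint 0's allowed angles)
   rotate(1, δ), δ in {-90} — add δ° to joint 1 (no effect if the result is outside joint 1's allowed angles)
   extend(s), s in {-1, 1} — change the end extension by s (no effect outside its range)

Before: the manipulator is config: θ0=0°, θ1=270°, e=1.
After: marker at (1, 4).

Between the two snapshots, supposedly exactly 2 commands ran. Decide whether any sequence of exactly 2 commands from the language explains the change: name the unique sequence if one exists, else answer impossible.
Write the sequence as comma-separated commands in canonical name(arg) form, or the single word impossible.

rotate(1, -90), rotate(1, -90)

start: config: θ0=0°, θ1=270°, e=1
1. rotate(1, -90) → config: θ0=0°, θ1=180°, e=1
2. rotate(1, -90) → config: θ0=0°, θ1=90°, e=1
no rival 2-sequence matches.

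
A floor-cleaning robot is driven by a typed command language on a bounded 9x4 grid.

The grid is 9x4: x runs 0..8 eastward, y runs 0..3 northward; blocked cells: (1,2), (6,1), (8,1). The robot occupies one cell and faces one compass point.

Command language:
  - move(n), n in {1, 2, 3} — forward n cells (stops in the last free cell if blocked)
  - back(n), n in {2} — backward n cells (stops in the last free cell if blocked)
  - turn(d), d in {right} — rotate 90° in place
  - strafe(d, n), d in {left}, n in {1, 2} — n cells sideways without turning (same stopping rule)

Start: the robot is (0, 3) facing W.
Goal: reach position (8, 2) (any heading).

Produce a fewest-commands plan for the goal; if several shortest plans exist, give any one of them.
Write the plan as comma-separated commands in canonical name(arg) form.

back(2), back(2), back(2), back(2), strafe(left, 1)

start: (0, 3) facing W
step 1 (back(2)): (2, 3) facing W
step 2 (back(2)): (4, 3) facing W
step 3 (back(2)): (6, 3) facing W
step 4 (back(2)): (8, 3) facing W
step 5 (strafe(left, 1)): (8, 2) facing W
no 4-step plan works, so 5 is optimal.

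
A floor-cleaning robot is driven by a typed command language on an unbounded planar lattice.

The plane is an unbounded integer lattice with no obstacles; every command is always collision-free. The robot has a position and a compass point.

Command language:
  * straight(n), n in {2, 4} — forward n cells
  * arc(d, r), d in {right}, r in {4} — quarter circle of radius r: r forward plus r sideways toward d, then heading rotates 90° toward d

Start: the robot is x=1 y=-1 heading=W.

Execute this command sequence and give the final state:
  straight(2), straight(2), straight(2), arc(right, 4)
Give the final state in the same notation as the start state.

begin: x=1 y=-1 heading=W
1. straight(2) → x=-1 y=-1 heading=W
2. straight(2) → x=-3 y=-1 heading=W
3. straight(2) → x=-5 y=-1 heading=W
4. arc(right, 4) → x=-9 y=3 heading=N

x=-9 y=3 heading=N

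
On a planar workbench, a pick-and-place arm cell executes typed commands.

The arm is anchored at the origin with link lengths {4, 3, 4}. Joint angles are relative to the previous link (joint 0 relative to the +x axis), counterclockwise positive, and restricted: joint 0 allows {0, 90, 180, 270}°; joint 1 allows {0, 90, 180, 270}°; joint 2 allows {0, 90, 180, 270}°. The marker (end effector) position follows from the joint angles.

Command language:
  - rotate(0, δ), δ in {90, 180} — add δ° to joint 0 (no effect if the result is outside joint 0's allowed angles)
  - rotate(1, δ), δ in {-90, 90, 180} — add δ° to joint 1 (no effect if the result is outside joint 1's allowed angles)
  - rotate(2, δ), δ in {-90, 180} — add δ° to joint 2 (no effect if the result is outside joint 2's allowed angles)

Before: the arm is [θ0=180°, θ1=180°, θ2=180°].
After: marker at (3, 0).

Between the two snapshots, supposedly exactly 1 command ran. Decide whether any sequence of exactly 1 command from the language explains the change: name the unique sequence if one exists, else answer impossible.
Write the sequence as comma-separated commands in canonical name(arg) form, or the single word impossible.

from: [θ0=180°, θ1=180°, θ2=180°]
1. rotate(2, 180) → [θ0=180°, θ1=180°, θ2=0°]
uniquely the one of 7 1-step routes that fits.

rotate(2, 180)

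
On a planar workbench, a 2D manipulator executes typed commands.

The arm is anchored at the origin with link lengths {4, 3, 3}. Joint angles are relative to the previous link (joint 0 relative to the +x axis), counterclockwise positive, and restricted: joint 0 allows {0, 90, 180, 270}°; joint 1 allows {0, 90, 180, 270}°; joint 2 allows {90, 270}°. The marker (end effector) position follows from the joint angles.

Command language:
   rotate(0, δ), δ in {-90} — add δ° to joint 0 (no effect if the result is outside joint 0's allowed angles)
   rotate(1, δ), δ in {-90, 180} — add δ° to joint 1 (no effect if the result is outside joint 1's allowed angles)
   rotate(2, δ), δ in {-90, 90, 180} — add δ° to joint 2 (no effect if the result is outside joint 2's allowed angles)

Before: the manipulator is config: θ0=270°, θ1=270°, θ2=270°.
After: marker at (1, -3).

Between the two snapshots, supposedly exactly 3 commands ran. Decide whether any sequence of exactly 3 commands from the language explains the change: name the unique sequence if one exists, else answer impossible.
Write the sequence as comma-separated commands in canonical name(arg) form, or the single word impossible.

initial: config: θ0=270°, θ1=270°, θ2=270°
step 1 (rotate(0, -90)): config: θ0=180°, θ1=270°, θ2=270°
step 2 (rotate(0, -90)): config: θ0=90°, θ1=270°, θ2=270°
step 3 (rotate(0, -90)): config: θ0=0°, θ1=270°, θ2=270°
no rival 3-sequence matches.

rotate(0, -90), rotate(0, -90), rotate(0, -90)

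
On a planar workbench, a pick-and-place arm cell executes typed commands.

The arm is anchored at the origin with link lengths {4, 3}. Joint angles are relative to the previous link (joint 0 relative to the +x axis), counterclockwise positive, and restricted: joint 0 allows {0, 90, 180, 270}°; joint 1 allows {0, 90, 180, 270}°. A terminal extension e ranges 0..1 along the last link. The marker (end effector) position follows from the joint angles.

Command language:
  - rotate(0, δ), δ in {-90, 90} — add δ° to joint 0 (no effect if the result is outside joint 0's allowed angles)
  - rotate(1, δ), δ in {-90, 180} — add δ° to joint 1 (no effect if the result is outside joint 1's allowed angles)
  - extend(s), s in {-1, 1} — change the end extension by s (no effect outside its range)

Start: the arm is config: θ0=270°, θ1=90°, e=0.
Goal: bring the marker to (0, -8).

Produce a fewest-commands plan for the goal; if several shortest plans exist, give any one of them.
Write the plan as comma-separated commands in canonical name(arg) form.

rotate(1, -90), extend(1)

from: config: θ0=270°, θ1=90°, e=0
t=1 rotate(1, -90) ⇒ config: θ0=270°, θ1=0°, e=0
t=2 extend(1) ⇒ config: θ0=270°, θ1=0°, e=1
minimal: 2 command(s), checked below 2.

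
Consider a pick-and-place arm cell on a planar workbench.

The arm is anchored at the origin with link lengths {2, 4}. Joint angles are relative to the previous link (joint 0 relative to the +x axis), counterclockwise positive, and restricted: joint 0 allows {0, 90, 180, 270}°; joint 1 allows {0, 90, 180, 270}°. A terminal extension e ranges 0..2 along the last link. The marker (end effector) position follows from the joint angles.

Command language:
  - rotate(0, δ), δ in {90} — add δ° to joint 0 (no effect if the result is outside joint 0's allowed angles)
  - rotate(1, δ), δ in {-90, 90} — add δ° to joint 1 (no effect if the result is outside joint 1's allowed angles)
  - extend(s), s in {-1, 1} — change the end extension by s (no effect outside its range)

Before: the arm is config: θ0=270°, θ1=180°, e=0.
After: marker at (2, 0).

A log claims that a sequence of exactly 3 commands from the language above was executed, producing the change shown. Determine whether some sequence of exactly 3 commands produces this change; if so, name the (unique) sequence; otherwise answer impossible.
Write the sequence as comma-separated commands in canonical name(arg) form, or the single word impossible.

rotate(0, 90), rotate(0, 90), rotate(0, 90)

t0: config: θ0=270°, θ1=180°, e=0
1. rotate(0, 90) → config: θ0=0°, θ1=180°, e=0
2. rotate(0, 90) → config: θ0=90°, θ1=180°, e=0
3. rotate(0, 90) → config: θ0=180°, θ1=180°, e=0
no rival 3-sequence matches.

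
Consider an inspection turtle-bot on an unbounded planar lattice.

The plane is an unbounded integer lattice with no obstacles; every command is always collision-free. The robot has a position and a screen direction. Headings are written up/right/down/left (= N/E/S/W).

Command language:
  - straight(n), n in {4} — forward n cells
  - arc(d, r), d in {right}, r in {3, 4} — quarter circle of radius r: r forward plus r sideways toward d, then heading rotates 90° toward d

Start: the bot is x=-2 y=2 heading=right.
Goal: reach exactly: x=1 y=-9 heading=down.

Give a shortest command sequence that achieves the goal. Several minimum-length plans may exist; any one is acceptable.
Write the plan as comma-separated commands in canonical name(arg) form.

arc(right, 3), straight(4), straight(4)

begin: x=-2 y=2 heading=right
[1] after arc(right, 3): x=1 y=-1 heading=down
[2] after straight(4): x=1 y=-5 heading=down
[3] after straight(4): x=1 y=-9 heading=down
minimal: 3 command(s), checked below 3.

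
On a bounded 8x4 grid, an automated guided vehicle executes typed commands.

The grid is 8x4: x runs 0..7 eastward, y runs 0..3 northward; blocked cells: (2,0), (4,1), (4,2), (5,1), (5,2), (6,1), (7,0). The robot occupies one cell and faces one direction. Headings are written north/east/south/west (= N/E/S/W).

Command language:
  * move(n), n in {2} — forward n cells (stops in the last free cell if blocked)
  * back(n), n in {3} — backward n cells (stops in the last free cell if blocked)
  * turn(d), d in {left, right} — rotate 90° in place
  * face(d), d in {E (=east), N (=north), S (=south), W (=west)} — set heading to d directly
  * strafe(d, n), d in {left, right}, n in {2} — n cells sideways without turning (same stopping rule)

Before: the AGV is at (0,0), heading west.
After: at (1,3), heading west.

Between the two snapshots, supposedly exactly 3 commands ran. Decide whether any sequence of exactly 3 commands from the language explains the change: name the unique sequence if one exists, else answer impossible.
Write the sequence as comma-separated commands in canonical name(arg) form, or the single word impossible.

key: back(3) is stopped early by the blocked cell at (2,0)
initial: at (0,0), heading west
step 1 (back(3)): at (1,0), heading west
step 2 (strafe(right, 2)): at (1,2), heading west
step 3 (strafe(right, 2)): at (1,3), heading west
all 1000 alternatives checked — unique.

back(3), strafe(right, 2), strafe(right, 2)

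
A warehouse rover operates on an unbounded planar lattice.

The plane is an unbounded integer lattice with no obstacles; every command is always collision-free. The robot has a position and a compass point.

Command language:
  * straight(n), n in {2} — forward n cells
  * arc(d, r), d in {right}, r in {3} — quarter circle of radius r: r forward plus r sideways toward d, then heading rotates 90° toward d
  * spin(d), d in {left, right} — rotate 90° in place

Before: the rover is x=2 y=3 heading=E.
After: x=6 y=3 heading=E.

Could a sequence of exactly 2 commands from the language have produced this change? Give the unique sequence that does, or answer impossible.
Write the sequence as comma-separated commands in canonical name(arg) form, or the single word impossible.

straight(2), straight(2)

key: still facing E at the end — nothing in the sequence rotates
initial: x=2 y=3 heading=E
step 1 (straight(2)): x=4 y=3 heading=E
step 2 (straight(2)): x=6 y=3 heading=E
no rival 2-sequence matches.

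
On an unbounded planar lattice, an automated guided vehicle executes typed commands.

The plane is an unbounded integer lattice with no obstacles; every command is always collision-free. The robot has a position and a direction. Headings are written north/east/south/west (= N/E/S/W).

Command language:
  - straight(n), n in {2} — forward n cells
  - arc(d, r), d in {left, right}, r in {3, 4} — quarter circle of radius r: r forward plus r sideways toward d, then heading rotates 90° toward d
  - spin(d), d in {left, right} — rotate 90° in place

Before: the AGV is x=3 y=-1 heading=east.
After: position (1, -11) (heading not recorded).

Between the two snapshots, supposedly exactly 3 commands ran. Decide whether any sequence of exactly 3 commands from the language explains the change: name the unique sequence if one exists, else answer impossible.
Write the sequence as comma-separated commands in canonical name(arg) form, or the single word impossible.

arc(right, 4), arc(right, 3), arc(left, 3)

key: running arc(left, 3) before arc(right, 4) would end elsewhere — order is forced
t0: x=3 y=-1 heading=east
t=1 arc(right, 4) ⇒ x=7 y=-5 heading=south
t=2 arc(right, 3) ⇒ x=4 y=-8 heading=west
t=3 arc(left, 3) ⇒ x=1 y=-11 heading=south
no rival 3-sequence matches.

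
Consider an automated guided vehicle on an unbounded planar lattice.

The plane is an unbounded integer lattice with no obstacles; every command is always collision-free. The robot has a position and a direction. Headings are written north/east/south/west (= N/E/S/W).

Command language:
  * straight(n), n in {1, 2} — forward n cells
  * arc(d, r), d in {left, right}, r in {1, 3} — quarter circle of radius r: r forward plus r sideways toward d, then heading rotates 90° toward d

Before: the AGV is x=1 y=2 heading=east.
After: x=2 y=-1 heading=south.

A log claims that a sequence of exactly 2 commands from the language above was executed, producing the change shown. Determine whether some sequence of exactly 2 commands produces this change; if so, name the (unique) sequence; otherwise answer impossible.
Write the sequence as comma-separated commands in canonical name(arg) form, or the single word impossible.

key: position moved to (2,-1) AND the heading swung to S — translation plus rotation needed
start: x=1 y=2 heading=east
t=1 arc(right, 1) ⇒ x=2 y=1 heading=south
t=2 straight(2) ⇒ x=2 y=-1 heading=south
uniquely the one of 36 2-step routes that fits.

arc(right, 1), straight(2)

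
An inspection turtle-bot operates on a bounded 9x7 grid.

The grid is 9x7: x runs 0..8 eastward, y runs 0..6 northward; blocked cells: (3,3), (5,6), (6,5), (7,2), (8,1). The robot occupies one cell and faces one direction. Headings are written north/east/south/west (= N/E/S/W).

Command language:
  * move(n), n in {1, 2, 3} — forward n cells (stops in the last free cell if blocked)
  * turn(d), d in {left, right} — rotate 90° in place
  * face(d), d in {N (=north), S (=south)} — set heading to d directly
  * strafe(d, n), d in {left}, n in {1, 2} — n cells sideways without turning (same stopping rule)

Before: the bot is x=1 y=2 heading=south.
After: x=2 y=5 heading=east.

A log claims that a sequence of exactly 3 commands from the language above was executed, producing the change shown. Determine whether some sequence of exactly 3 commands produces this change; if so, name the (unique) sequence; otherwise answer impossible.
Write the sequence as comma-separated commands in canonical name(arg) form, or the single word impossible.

all 729 sequences checked — none match.

impossible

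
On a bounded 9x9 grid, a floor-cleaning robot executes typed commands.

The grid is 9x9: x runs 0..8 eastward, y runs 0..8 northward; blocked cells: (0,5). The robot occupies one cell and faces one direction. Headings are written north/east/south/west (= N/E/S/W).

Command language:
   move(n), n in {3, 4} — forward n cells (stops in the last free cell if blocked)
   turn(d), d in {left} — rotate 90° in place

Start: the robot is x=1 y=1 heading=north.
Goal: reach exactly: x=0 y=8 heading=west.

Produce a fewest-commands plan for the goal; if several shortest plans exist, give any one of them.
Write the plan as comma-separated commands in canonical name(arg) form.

move(4), move(4), turn(left), move(4)

t0: x=1 y=1 heading=north
t=1 move(4) ⇒ x=1 y=5 heading=north
t=2 move(4) ⇒ x=1 y=8 heading=north
t=3 turn(left) ⇒ x=1 y=8 heading=west
t=4 move(4) ⇒ x=0 y=8 heading=west
no 3-step plan works, so 4 is optimal.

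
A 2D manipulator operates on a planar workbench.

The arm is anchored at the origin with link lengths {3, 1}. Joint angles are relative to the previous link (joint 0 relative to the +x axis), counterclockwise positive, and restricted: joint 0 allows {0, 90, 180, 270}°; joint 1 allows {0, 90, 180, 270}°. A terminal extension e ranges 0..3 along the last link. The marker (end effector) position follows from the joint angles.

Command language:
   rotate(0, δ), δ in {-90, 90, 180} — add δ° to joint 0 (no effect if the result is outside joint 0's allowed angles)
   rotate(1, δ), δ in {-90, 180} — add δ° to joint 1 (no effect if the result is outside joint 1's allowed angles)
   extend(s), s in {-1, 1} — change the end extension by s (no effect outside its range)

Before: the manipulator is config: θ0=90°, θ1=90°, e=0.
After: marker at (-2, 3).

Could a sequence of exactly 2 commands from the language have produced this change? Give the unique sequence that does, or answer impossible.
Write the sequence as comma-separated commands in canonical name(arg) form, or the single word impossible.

extend(-1), extend(1)

key: running extend(1) before extend(-1) would end elsewhere — order is forced
initial: config: θ0=90°, θ1=90°, e=0
1. extend(-1) → config: θ0=90°, θ1=90°, e=0
2. extend(1) → config: θ0=90°, θ1=90°, e=1
uniquely the one of 49 2-step routes that fits.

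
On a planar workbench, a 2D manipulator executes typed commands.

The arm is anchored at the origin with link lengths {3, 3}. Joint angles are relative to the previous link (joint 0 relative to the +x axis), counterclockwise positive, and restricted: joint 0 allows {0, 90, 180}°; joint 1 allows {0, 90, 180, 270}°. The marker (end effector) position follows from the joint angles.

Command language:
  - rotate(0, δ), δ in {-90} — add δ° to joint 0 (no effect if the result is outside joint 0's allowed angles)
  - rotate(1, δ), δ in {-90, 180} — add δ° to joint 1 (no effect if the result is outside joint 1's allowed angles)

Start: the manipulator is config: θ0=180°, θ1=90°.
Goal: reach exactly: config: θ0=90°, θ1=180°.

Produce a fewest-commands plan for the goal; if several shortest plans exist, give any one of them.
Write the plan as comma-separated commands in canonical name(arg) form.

start: config: θ0=180°, θ1=90°
[1] after rotate(1, -90): config: θ0=180°, θ1=0°
[2] after rotate(1, 180): config: θ0=180°, θ1=180°
[3] after rotate(0, -90): config: θ0=90°, θ1=180°
shorter routes all fall short; 3 is best.

rotate(1, -90), rotate(1, 180), rotate(0, -90)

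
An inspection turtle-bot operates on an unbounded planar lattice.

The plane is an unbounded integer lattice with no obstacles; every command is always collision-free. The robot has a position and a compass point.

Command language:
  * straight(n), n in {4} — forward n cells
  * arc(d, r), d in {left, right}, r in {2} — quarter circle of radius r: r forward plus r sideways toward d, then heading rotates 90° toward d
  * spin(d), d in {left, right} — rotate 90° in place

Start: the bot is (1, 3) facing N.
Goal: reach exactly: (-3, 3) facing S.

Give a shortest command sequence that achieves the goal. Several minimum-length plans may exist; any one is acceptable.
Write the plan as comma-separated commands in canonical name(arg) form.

arc(left, 2), arc(left, 2)

begin: (1, 3) facing N
1. arc(left, 2) → (-1, 5) facing W
2. arc(left, 2) → (-3, 3) facing S
no 1-step plan works, so 2 is optimal.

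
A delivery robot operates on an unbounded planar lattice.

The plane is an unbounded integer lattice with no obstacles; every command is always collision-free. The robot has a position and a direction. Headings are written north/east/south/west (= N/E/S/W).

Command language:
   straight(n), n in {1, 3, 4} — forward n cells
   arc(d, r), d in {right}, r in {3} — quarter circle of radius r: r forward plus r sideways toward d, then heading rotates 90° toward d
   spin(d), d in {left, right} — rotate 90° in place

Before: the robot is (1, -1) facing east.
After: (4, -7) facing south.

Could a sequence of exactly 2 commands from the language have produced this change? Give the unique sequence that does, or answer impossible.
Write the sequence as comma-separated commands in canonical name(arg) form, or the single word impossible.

key: cell and facing (now S) both changed — the 2 commands mix motion and turning
from: (1, -1) facing east
1. arc(right, 3) → (4, -4) facing south
2. straight(3) → (4, -7) facing south
no rival 2-sequence matches.

arc(right, 3), straight(3)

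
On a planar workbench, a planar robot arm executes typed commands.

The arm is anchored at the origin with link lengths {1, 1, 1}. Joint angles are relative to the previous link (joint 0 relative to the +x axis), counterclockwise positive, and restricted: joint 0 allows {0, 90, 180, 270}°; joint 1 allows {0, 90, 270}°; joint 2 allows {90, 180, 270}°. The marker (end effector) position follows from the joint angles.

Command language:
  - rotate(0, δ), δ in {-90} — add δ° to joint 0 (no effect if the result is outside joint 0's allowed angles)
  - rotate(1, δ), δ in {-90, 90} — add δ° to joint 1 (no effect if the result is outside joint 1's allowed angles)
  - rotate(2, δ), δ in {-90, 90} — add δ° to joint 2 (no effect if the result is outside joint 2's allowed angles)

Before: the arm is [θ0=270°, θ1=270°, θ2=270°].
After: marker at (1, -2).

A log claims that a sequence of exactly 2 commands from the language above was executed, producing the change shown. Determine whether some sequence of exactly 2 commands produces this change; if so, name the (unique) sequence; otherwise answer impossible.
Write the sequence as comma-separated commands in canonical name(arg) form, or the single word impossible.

initial: [θ0=270°, θ1=270°, θ2=270°]
step 1 (rotate(1, 90)): [θ0=270°, θ1=0°, θ2=270°]
step 2 (rotate(1, 90)): [θ0=270°, θ1=90°, θ2=270°]
no other 2-command option fits: unique.

rotate(1, 90), rotate(1, 90)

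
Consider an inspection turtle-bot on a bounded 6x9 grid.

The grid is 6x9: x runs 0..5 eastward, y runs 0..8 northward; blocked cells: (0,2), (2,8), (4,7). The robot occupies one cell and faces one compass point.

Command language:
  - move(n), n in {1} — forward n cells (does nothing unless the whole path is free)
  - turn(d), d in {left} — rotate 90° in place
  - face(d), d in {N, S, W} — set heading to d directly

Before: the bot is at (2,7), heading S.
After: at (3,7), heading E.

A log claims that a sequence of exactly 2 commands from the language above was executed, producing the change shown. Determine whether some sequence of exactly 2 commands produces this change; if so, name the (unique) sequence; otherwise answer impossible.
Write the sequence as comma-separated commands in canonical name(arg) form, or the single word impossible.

key: position moved to (3,7) AND the heading swung to E — translation plus rotation needed
t0: at (2,7), heading S
t=1 turn(left) ⇒ at (2,7), heading E
t=2 move(1) ⇒ at (3,7), heading E
no rival 2-sequence matches.

turn(left), move(1)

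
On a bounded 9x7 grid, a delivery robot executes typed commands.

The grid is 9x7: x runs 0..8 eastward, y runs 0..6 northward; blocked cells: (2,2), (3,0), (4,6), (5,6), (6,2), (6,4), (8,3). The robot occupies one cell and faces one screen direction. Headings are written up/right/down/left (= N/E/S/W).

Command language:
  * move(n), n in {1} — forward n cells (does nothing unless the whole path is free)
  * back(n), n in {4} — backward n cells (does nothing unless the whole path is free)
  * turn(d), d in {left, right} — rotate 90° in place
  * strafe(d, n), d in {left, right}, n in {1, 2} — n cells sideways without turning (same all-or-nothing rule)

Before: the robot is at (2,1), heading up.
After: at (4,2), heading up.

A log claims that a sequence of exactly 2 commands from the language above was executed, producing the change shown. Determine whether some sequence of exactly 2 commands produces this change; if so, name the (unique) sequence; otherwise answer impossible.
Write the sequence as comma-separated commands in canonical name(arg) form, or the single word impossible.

key: heading stays N — no command in the sequence turns
start: at (2,1), heading up
step 1 (strafe(right, 2)): at (4,1), heading up
step 2 (move(1)): at (4,2), heading up
uniquely the one of 64 2-step routes that fits.

strafe(right, 2), move(1)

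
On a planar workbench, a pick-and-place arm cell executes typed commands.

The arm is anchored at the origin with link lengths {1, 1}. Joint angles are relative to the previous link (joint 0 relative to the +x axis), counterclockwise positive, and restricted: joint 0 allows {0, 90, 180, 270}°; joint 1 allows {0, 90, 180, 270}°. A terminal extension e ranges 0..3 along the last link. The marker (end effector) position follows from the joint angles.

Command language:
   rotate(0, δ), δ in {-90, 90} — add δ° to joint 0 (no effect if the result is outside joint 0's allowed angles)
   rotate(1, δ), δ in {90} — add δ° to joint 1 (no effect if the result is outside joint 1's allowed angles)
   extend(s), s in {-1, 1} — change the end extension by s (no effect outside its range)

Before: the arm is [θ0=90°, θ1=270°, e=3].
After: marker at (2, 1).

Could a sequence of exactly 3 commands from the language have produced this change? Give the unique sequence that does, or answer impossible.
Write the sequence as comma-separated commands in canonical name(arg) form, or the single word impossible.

key: order matters: swapping extend(1) and extend(-1) lands elsewhere
start: [θ0=90°, θ1=270°, e=3]
t=1 extend(1) ⇒ [θ0=90°, θ1=270°, e=3]
t=2 extend(-1) ⇒ [θ0=90°, θ1=270°, e=2]
t=3 extend(-1) ⇒ [θ0=90°, θ1=270°, e=1]
no rival 3-sequence matches.

extend(1), extend(-1), extend(-1)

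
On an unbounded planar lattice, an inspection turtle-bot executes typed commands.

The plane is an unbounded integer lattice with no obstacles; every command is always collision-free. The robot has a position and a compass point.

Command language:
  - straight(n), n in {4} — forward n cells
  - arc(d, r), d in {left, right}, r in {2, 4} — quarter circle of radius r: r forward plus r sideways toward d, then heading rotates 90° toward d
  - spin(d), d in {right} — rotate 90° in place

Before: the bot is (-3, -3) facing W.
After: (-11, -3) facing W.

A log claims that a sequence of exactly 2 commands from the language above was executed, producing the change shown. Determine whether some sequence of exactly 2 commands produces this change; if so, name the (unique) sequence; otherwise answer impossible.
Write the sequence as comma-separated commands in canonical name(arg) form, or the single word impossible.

key: still facing W at the end — nothing in the sequence rotates
t0: (-3, -3) facing W
t=1 straight(4) ⇒ (-7, -3) facing W
t=2 straight(4) ⇒ (-11, -3) facing W
no other 2-command option fits: unique.

straight(4), straight(4)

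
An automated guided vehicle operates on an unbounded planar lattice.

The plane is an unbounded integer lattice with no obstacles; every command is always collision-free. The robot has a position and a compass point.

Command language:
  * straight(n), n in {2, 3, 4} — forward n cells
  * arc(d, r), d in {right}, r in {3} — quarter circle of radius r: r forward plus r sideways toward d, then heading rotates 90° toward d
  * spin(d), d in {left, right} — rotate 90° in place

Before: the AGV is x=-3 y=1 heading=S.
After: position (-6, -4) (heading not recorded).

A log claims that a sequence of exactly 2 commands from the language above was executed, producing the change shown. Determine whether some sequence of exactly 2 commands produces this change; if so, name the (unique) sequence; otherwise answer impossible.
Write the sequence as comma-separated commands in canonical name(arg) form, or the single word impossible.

key: order matters: swapping straight(2) and arc(right, 3) lands elsewhere
from: x=-3 y=1 heading=S
t=1 straight(2) ⇒ x=-3 y=-1 heading=S
t=2 arc(right, 3) ⇒ x=-6 y=-4 heading=W
no rival 2-sequence matches.

straight(2), arc(right, 3)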